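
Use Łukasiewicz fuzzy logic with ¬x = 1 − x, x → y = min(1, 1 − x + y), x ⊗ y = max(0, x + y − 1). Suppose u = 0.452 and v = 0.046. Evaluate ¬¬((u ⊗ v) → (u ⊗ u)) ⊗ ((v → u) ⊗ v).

u ⊗ v = max(0, 0.452 + 0.046 − 1) = max(0, -0.502) = 0.000
u ⊗ u = max(0, 0.452 + 0.452 − 1) = max(0, -0.096) = 0.000
(u ⊗ v) → (u ⊗ u) = min(1, 1 − 0.000 + 0.000) = min(1, 1.000) = 1.000
¬((u ⊗ v) → (u ⊗ u)) = 1 − 1.000 = 0.000
¬¬((u ⊗ v) → (u ⊗ u)) = 1 − 0.000 = 1.000
v → u = min(1, 1 − 0.046 + 0.452) = min(1, 1.406) = 1.000
(v → u) ⊗ v = max(0, 1.000 + 0.046 − 1) = max(0, 0.046) = 0.046
¬¬((u ⊗ v) → (u ⊗ u)) ⊗ ((v → u) ⊗ v) = max(0, 1.000 + 0.046 − 1) = max(0, 0.046) = 0.046

0.046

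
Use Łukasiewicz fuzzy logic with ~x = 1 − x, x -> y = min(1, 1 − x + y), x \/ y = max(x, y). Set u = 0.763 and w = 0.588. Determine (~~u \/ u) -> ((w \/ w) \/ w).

~u = 1 − 0.763 = 0.237
~~u = 1 − 0.237 = 0.763
~~u \/ u = max(0.763, 0.763) = 0.763
w \/ w = max(0.588, 0.588) = 0.588
(w \/ w) \/ w = max(0.588, 0.588) = 0.588
(~~u \/ u) -> ((w \/ w) \/ w) = min(1, 1 − 0.763 + 0.588) = min(1, 0.825) = 0.825

0.825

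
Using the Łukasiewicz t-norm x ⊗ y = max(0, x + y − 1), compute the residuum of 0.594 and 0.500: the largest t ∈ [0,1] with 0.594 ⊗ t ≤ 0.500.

The residuum of the Łukasiewicz t-norm gives the supremum: min(1, 1 − 0.594 + 0.500).
1 − 0.594 + 0.500 = 0.906, so t = min(1, 0.906) = 0.906.
Check: 0.594 ⊗ 0.906 = max(0, 0.500) = 0.500 ≤ 0.500.

0.906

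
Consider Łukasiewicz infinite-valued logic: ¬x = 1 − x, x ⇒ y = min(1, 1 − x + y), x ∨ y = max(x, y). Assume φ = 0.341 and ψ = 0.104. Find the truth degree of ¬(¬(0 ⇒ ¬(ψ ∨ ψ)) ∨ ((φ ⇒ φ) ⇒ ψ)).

0.896

ψ ∨ ψ = max(0.104, 0.104) = 0.104
¬(ψ ∨ ψ) = 1 − 0.104 = 0.896
0 ⇒ ¬(ψ ∨ ψ) = min(1, 1 − 0.000 + 0.896) = min(1, 1.896) = 1.000
¬(0 ⇒ ¬(ψ ∨ ψ)) = 1 − 1.000 = 0.000
φ ⇒ φ = min(1, 1 − 0.341 + 0.341) = min(1, 1.000) = 1.000
(φ ⇒ φ) ⇒ ψ = min(1, 1 − 1.000 + 0.104) = min(1, 0.104) = 0.104
¬(0 ⇒ ¬(ψ ∨ ψ)) ∨ ((φ ⇒ φ) ⇒ ψ) = max(0.000, 0.104) = 0.104
¬(¬(0 ⇒ ¬(ψ ∨ ψ)) ∨ ((φ ⇒ φ) ⇒ ψ)) = 1 − 0.104 = 0.896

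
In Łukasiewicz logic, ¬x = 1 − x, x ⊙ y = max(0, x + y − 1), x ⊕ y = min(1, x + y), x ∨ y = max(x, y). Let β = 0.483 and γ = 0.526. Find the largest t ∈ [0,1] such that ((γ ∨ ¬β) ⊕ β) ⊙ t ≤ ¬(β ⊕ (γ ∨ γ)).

0.000

¬β = 1 − 0.483 = 0.517
γ ∨ ¬β = max(0.526, 0.517) = 0.526
(γ ∨ ¬β) ⊕ β = min(1, 0.526 + 0.483) = min(1, 1.009) = 1.000
So the left factor is (γ ∨ ¬β) ⊕ β = 1.000.
γ ∨ γ = max(0.526, 0.526) = 0.526
β ⊕ (γ ∨ γ) = min(1, 0.483 + 0.526) = min(1, 1.009) = 1.000
¬(β ⊕ (γ ∨ γ)) = 1 − 1.000 = 0.000
So the right-hand bound is ¬(β ⊕ (γ ∨ γ)) = 0.000.
The residuum of the Łukasiewicz t-norm gives the supremum: min(1, 1 − 1.000 + 0.000).
1 − 1.000 + 0.000 = 0.000, so t = min(1, 0.000) = 0.000.
Check: 1.000 ⊙ 0.000 = max(0, 0.000) = 0.000 ≤ 0.000.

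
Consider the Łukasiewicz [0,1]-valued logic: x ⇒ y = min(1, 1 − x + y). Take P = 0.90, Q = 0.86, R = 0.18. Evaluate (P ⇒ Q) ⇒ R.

0.22

P ⇒ Q = min(1, 1 − 0.90 + 0.86) = min(1, 0.96) = 0.96
(P ⇒ Q) ⇒ R = min(1, 1 − 0.96 + 0.18) = min(1, 0.22) = 0.22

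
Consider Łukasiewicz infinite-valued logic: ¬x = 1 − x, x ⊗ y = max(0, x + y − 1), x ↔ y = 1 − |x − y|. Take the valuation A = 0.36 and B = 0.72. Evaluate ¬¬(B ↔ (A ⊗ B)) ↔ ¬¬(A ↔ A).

0.36

A ⊗ B = max(0, 0.36 + 0.72 − 1) = max(0, 0.08) = 0.08
B ↔ (A ⊗ B) = 1 − |0.72 − 0.08| = 1 − 0.64 = 0.36
¬(B ↔ (A ⊗ B)) = 1 − 0.36 = 0.64
¬¬(B ↔ (A ⊗ B)) = 1 − 0.64 = 0.36
A ↔ A = 1 − |0.36 − 0.36| = 1 − 0.00 = 1.00
¬(A ↔ A) = 1 − 1.00 = 0.00
¬¬(A ↔ A) = 1 − 0.00 = 1.00
¬¬(B ↔ (A ⊗ B)) ↔ ¬¬(A ↔ A) = 1 − |0.36 − 1.00| = 1 − 0.64 = 0.36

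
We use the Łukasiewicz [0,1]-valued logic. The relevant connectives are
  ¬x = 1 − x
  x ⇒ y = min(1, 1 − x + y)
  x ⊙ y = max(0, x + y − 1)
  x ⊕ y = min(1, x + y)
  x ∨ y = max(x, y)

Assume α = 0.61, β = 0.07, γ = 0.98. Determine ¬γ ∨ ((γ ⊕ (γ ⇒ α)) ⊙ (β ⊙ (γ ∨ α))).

0.05

¬γ = 1 − 0.98 = 0.02
γ ⇒ α = min(1, 1 − 0.98 + 0.61) = min(1, 0.63) = 0.63
γ ⊕ (γ ⇒ α) = min(1, 0.98 + 0.63) = min(1, 1.61) = 1.00
γ ∨ α = max(0.98, 0.61) = 0.98
β ⊙ (γ ∨ α) = max(0, 0.07 + 0.98 − 1) = max(0, 0.05) = 0.05
(γ ⊕ (γ ⇒ α)) ⊙ (β ⊙ (γ ∨ α)) = max(0, 1.00 + 0.05 − 1) = max(0, 0.05) = 0.05
¬γ ∨ ((γ ⊕ (γ ⇒ α)) ⊙ (β ⊙ (γ ∨ α))) = max(0.02, 0.05) = 0.05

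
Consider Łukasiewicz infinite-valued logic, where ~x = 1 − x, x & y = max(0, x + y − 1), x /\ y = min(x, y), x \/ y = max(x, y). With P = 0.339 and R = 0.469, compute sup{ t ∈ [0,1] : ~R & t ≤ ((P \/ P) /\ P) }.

0.808

~R = 1 − 0.469 = 0.531
So the left factor is ~R = 0.531.
P \/ P = max(0.339, 0.339) = 0.339
(P \/ P) /\ P = min(0.339, 0.339) = 0.339
So the right-hand bound is (P \/ P) /\ P = 0.339.
The residuum of the Łukasiewicz t-norm gives the supremum: min(1, 1 − 0.531 + 0.339).
1 − 0.531 + 0.339 = 0.808, so t = min(1, 0.808) = 0.808.
Check: 0.531 & 0.808 = max(0, 0.339) = 0.339 ≤ 0.339.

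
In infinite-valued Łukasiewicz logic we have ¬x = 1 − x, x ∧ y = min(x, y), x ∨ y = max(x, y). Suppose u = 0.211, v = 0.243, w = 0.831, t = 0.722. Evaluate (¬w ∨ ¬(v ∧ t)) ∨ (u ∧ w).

0.757

¬w = 1 − 0.831 = 0.169
v ∧ t = min(0.243, 0.722) = 0.243
¬(v ∧ t) = 1 − 0.243 = 0.757
¬w ∨ ¬(v ∧ t) = max(0.169, 0.757) = 0.757
u ∧ w = min(0.211, 0.831) = 0.211
(¬w ∨ ¬(v ∧ t)) ∨ (u ∧ w) = max(0.757, 0.211) = 0.757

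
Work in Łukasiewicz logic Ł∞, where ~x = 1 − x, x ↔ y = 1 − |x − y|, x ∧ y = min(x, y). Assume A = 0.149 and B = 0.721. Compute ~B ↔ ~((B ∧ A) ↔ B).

~B = 1 − 0.721 = 0.279
B ∧ A = min(0.721, 0.149) = 0.149
(B ∧ A) ↔ B = 1 − |0.149 − 0.721| = 1 − 0.572 = 0.428
~((B ∧ A) ↔ B) = 1 − 0.428 = 0.572
~B ↔ ~((B ∧ A) ↔ B) = 1 − |0.279 − 0.572| = 1 − 0.293 = 0.707

0.707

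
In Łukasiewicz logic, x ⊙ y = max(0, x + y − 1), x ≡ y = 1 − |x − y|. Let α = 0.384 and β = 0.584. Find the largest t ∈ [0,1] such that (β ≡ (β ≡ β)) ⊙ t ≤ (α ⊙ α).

0.416

β ≡ β = 1 − |0.584 − 0.584| = 1 − 0.000 = 1.000
β ≡ (β ≡ β) = 1 − |0.584 − 1.000| = 1 − 0.416 = 0.584
So the left factor is β ≡ (β ≡ β) = 0.584.
α ⊙ α = max(0, 0.384 + 0.384 − 1) = max(0, -0.232) = 0.000
So the right-hand bound is α ⊙ α = 0.000.
The residuum of the Łukasiewicz t-norm gives the supremum: min(1, 1 − 0.584 + 0.000).
1 − 0.584 + 0.000 = 0.416, so t = min(1, 0.416) = 0.416.
Check: 0.584 ⊙ 0.416 = max(0, 0.000) = 0.000 ≤ 0.000.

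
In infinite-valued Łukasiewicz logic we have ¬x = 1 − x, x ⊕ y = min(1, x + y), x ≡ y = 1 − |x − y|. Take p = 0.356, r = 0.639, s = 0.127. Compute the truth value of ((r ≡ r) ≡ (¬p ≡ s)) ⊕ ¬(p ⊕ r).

0.488

r ≡ r = 1 − |0.639 − 0.639| = 1 − 0.000 = 1.000
¬p = 1 − 0.356 = 0.644
¬p ≡ s = 1 − |0.644 − 0.127| = 1 − 0.517 = 0.483
(r ≡ r) ≡ (¬p ≡ s) = 1 − |1.000 − 0.483| = 1 − 0.517 = 0.483
p ⊕ r = min(1, 0.356 + 0.639) = min(1, 0.995) = 0.995
¬(p ⊕ r) = 1 − 0.995 = 0.005
((r ≡ r) ≡ (¬p ≡ s)) ⊕ ¬(p ⊕ r) = min(1, 0.483 + 0.005) = min(1, 0.488) = 0.488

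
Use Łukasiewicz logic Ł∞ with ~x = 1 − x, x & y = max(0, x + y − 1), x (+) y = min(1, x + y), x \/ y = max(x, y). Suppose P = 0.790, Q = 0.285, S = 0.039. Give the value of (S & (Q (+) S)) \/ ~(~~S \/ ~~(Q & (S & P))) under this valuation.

0.961

Q (+) S = min(1, 0.285 + 0.039) = min(1, 0.324) = 0.324
S & (Q (+) S) = max(0, 0.039 + 0.324 − 1) = max(0, -0.637) = 0.000
~S = 1 − 0.039 = 0.961
~~S = 1 − 0.961 = 0.039
S & P = max(0, 0.039 + 0.790 − 1) = max(0, -0.171) = 0.000
Q & (S & P) = max(0, 0.285 + 0.000 − 1) = max(0, -0.715) = 0.000
~(Q & (S & P)) = 1 − 0.000 = 1.000
~~(Q & (S & P)) = 1 − 1.000 = 0.000
~~S \/ ~~(Q & (S & P)) = max(0.039, 0.000) = 0.039
~(~~S \/ ~~(Q & (S & P))) = 1 − 0.039 = 0.961
(S & (Q (+) S)) \/ ~(~~S \/ ~~(Q & (S & P))) = max(0.000, 0.961) = 0.961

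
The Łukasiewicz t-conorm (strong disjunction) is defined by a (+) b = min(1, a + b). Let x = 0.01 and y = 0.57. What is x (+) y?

x (+) y = min(1, 0.01 + 0.57) = min(1, 0.58) = 0.58
For comparison, the Gödel t-conorm max(a, b) would give 0.57.

0.58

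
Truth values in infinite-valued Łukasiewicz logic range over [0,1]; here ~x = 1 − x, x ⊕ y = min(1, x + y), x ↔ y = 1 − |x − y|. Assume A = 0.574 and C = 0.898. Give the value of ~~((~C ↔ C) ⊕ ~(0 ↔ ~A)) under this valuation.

0.630

~C = 1 − 0.898 = 0.102
~C ↔ C = 1 − |0.102 − 0.898| = 1 − 0.796 = 0.204
~A = 1 − 0.574 = 0.426
0 ↔ ~A = 1 − |0.000 − 0.426| = 1 − 0.426 = 0.574
~(0 ↔ ~A) = 1 − 0.574 = 0.426
(~C ↔ C) ⊕ ~(0 ↔ ~A) = min(1, 0.204 + 0.426) = min(1, 0.630) = 0.630
~((~C ↔ C) ⊕ ~(0 ↔ ~A)) = 1 − 0.630 = 0.370
~~((~C ↔ C) ⊕ ~(0 ↔ ~A)) = 1 − 0.370 = 0.630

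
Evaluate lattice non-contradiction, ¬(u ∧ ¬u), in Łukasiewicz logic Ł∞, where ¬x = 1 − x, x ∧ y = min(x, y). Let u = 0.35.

0.65

¬u = 1 − 0.35 = 0.65
u ∧ ¬u = min(0.35, 0.65) = 0.35
¬(u ∧ ¬u) = 1 − 0.35 = 0.65
(The value 0.65 < 1 shows this instance is not satisfied; not a Ł∞-tautology — its value is 1 − min(a, 1−a).)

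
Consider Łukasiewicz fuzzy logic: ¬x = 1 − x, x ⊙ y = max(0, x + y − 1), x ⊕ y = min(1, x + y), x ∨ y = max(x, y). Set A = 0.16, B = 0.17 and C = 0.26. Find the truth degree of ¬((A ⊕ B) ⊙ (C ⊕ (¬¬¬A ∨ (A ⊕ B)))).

0.67

A ⊕ B = min(1, 0.16 + 0.17) = min(1, 0.33) = 0.33
¬A = 1 − 0.16 = 0.84
¬¬A = 1 − 0.84 = 0.16
¬¬¬A = 1 − 0.16 = 0.84
¬¬¬A ∨ (A ⊕ B) = max(0.84, 0.33) = 0.84
C ⊕ (¬¬¬A ∨ (A ⊕ B)) = min(1, 0.26 + 0.84) = min(1, 1.10) = 1.00
(A ⊕ B) ⊙ (C ⊕ (¬¬¬A ∨ (A ⊕ B))) = max(0, 0.33 + 1.00 − 1) = max(0, 0.33) = 0.33
¬((A ⊕ B) ⊙ (C ⊕ (¬¬¬A ∨ (A ⊕ B)))) = 1 − 0.33 = 0.67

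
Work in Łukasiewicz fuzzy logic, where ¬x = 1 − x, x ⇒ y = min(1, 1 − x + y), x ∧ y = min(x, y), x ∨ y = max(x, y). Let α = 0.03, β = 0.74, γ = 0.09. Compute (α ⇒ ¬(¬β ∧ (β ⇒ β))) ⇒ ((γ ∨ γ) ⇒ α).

¬β = 1 − 0.74 = 0.26
β ⇒ β = min(1, 1 − 0.74 + 0.74) = min(1, 1.00) = 1.00
¬β ∧ (β ⇒ β) = min(0.26, 1.00) = 0.26
¬(¬β ∧ (β ⇒ β)) = 1 − 0.26 = 0.74
α ⇒ ¬(¬β ∧ (β ⇒ β)) = min(1, 1 − 0.03 + 0.74) = min(1, 1.71) = 1.00
γ ∨ γ = max(0.09, 0.09) = 0.09
(γ ∨ γ) ⇒ α = min(1, 1 − 0.09 + 0.03) = min(1, 0.94) = 0.94
(α ⇒ ¬(¬β ∧ (β ⇒ β))) ⇒ ((γ ∨ γ) ⇒ α) = min(1, 1 − 1.00 + 0.94) = min(1, 0.94) = 0.94

0.94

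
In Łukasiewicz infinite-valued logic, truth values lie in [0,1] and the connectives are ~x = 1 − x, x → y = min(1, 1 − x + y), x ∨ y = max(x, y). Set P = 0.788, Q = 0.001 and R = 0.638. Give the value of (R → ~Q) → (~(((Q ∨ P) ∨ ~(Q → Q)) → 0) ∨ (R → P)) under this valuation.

~Q = 1 − 0.001 = 0.999
R → ~Q = min(1, 1 − 0.638 + 0.999) = min(1, 1.361) = 1.000
Q ∨ P = max(0.001, 0.788) = 0.788
Q → Q = min(1, 1 − 0.001 + 0.001) = min(1, 1.000) = 1.000
~(Q → Q) = 1 − 1.000 = 0.000
(Q ∨ P) ∨ ~(Q → Q) = max(0.788, 0.000) = 0.788
((Q ∨ P) ∨ ~(Q → Q)) → 0 = min(1, 1 − 0.788 + 0.000) = min(1, 0.212) = 0.212
~(((Q ∨ P) ∨ ~(Q → Q)) → 0) = 1 − 0.212 = 0.788
R → P = min(1, 1 − 0.638 + 0.788) = min(1, 1.150) = 1.000
~(((Q ∨ P) ∨ ~(Q → Q)) → 0) ∨ (R → P) = max(0.788, 1.000) = 1.000
(R → ~Q) → (~(((Q ∨ P) ∨ ~(Q → Q)) → 0) ∨ (R → P)) = min(1, 1 − 1.000 + 1.000) = min(1, 1.000) = 1.000

1.000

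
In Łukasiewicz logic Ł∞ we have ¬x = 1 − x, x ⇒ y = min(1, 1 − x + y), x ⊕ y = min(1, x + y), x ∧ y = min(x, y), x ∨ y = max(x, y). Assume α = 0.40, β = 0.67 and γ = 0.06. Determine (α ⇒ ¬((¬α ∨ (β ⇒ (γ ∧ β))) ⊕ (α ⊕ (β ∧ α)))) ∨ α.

¬α = 1 − 0.40 = 0.60
γ ∧ β = min(0.06, 0.67) = 0.06
β ⇒ (γ ∧ β) = min(1, 1 − 0.67 + 0.06) = min(1, 0.39) = 0.39
¬α ∨ (β ⇒ (γ ∧ β)) = max(0.60, 0.39) = 0.60
β ∧ α = min(0.67, 0.40) = 0.40
α ⊕ (β ∧ α) = min(1, 0.40 + 0.40) = min(1, 0.80) = 0.80
(¬α ∨ (β ⇒ (γ ∧ β))) ⊕ (α ⊕ (β ∧ α)) = min(1, 0.60 + 0.80) = min(1, 1.40) = 1.00
¬((¬α ∨ (β ⇒ (γ ∧ β))) ⊕ (α ⊕ (β ∧ α))) = 1 − 1.00 = 0.00
α ⇒ ¬((¬α ∨ (β ⇒ (γ ∧ β))) ⊕ (α ⊕ (β ∧ α))) = min(1, 1 − 0.40 + 0.00) = min(1, 0.60) = 0.60
(α ⇒ ¬((¬α ∨ (β ⇒ (γ ∧ β))) ⊕ (α ⊕ (β ∧ α)))) ∨ α = max(0.60, 0.40) = 0.60

0.60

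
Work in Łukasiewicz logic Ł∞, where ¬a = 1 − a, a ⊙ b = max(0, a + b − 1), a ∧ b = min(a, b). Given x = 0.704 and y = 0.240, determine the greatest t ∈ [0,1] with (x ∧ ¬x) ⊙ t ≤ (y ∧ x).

¬x = 1 − 0.704 = 0.296
x ∧ ¬x = min(0.704, 0.296) = 0.296
So the left factor is x ∧ ¬x = 0.296.
y ∧ x = min(0.240, 0.704) = 0.240
So the right-hand bound is y ∧ x = 0.240.
The residuum of the Łukasiewicz t-norm gives the supremum: min(1, 1 − 0.296 + 0.240).
1 − 0.296 + 0.240 = 0.944, so t = min(1, 0.944) = 0.944.
Check: 0.296 ⊙ 0.944 = max(0, 0.240) = 0.240 ≤ 0.240.

0.944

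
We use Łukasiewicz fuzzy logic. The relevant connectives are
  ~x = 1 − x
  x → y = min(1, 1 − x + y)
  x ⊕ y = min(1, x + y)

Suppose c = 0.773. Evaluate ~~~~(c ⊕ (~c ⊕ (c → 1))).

~c = 1 − 0.773 = 0.227
c → 1 = min(1, 1 − 0.773 + 1.000) = min(1, 1.227) = 1.000
~c ⊕ (c → 1) = min(1, 0.227 + 1.000) = min(1, 1.227) = 1.000
c ⊕ (~c ⊕ (c → 1)) = min(1, 0.773 + 1.000) = min(1, 1.773) = 1.000
~(c ⊕ (~c ⊕ (c → 1))) = 1 − 1.000 = 0.000
~~(c ⊕ (~c ⊕ (c → 1))) = 1 − 0.000 = 1.000
~~~(c ⊕ (~c ⊕ (c → 1))) = 1 − 1.000 = 0.000
~~~~(c ⊕ (~c ⊕ (c → 1))) = 1 − 0.000 = 1.000

1.000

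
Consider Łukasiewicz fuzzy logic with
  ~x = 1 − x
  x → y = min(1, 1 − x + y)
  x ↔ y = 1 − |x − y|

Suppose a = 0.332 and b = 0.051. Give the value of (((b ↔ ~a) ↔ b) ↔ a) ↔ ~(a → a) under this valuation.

0.336

~a = 1 − 0.332 = 0.668
b ↔ ~a = 1 − |0.051 − 0.668| = 1 − 0.617 = 0.383
(b ↔ ~a) ↔ b = 1 − |0.383 − 0.051| = 1 − 0.332 = 0.668
((b ↔ ~a) ↔ b) ↔ a = 1 − |0.668 − 0.332| = 1 − 0.336 = 0.664
a → a = min(1, 1 − 0.332 + 0.332) = min(1, 1.000) = 1.000
~(a → a) = 1 − 1.000 = 0.000
(((b ↔ ~a) ↔ b) ↔ a) ↔ ~(a → a) = 1 − |0.664 − 0.000| = 1 − 0.664 = 0.336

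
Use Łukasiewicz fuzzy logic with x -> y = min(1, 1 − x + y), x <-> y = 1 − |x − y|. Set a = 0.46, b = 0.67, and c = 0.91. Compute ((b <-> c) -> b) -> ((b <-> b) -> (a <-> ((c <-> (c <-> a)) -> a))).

0.73

b <-> c = 1 − |0.67 − 0.91| = 1 − 0.24 = 0.76
(b <-> c) -> b = min(1, 1 − 0.76 + 0.67) = min(1, 0.91) = 0.91
b <-> b = 1 − |0.67 − 0.67| = 1 − 0.00 = 1.00
c <-> a = 1 − |0.91 − 0.46| = 1 − 0.45 = 0.55
c <-> (c <-> a) = 1 − |0.91 − 0.55| = 1 − 0.36 = 0.64
(c <-> (c <-> a)) -> a = min(1, 1 − 0.64 + 0.46) = min(1, 0.82) = 0.82
a <-> ((c <-> (c <-> a)) -> a) = 1 − |0.46 − 0.82| = 1 − 0.36 = 0.64
(b <-> b) -> (a <-> ((c <-> (c <-> a)) -> a)) = min(1, 1 − 1.00 + 0.64) = min(1, 0.64) = 0.64
((b <-> c) -> b) -> ((b <-> b) -> (a <-> ((c <-> (c <-> a)) -> a))) = min(1, 1 − 0.91 + 0.64) = min(1, 0.73) = 0.73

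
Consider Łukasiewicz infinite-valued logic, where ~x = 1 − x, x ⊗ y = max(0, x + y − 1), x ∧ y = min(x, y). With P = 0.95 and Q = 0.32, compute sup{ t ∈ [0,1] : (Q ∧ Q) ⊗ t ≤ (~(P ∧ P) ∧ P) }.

Q ∧ Q = min(0.32, 0.32) = 0.32
So the left factor is Q ∧ Q = 0.32.
P ∧ P = min(0.95, 0.95) = 0.95
~(P ∧ P) = 1 − 0.95 = 0.05
~(P ∧ P) ∧ P = min(0.05, 0.95) = 0.05
So the right-hand bound is ~(P ∧ P) ∧ P = 0.05.
The residuum of the Łukasiewicz t-norm gives the supremum: min(1, 1 − 0.32 + 0.05).
1 − 0.32 + 0.05 = 0.73, so t = min(1, 0.73) = 0.73.
Check: 0.32 ⊗ 0.73 = max(0, 0.05) = 0.05 ≤ 0.05.

0.73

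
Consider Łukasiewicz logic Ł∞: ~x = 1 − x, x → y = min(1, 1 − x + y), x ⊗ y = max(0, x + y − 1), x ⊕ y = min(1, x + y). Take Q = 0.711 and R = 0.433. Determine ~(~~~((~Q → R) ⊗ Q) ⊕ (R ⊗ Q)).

0.567

~Q = 1 − 0.711 = 0.289
~Q → R = min(1, 1 − 0.289 + 0.433) = min(1, 1.144) = 1.000
(~Q → R) ⊗ Q = max(0, 1.000 + 0.711 − 1) = max(0, 0.711) = 0.711
~((~Q → R) ⊗ Q) = 1 − 0.711 = 0.289
~~((~Q → R) ⊗ Q) = 1 − 0.289 = 0.711
~~~((~Q → R) ⊗ Q) = 1 − 0.711 = 0.289
R ⊗ Q = max(0, 0.433 + 0.711 − 1) = max(0, 0.144) = 0.144
~~~((~Q → R) ⊗ Q) ⊕ (R ⊗ Q) = min(1, 0.289 + 0.144) = min(1, 0.433) = 0.433
~(~~~((~Q → R) ⊗ Q) ⊕ (R ⊗ Q)) = 1 − 0.433 = 0.567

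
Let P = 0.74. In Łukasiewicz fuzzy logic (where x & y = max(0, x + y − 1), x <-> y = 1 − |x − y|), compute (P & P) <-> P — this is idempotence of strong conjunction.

0.74

P & P = max(0, 0.74 + 0.74 − 1) = max(0, 0.48) = 0.48
(P & P) <-> P = 1 − |0.48 − 0.74| = 1 − 0.26 = 0.74
(The value 0.74 < 1 shows this instance is not satisfied; fails in Ł∞ since a ⊗ a = max(0, 2a−1) ≠ a in general.)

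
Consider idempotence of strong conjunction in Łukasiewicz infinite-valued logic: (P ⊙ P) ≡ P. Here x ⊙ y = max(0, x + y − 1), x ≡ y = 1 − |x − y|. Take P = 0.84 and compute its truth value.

0.84

P ⊙ P = max(0, 0.84 + 0.84 − 1) = max(0, 0.68) = 0.68
(P ⊙ P) ≡ P = 1 − |0.68 − 0.84| = 1 − 0.16 = 0.84
(The value 0.84 < 1 shows this instance is not satisfied; fails in Ł∞ since a ⊗ a = max(0, 2a−1) ≠ a in general.)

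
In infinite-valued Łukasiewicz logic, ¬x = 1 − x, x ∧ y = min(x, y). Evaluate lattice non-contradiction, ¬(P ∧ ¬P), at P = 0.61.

¬P = 1 − 0.61 = 0.39
P ∧ ¬P = min(0.61, 0.39) = 0.39
¬(P ∧ ¬P) = 1 − 0.39 = 0.61
(The value 0.61 < 1 shows this instance is not satisfied; not a Ł∞-tautology — its value is 1 − min(a, 1−a).)

0.61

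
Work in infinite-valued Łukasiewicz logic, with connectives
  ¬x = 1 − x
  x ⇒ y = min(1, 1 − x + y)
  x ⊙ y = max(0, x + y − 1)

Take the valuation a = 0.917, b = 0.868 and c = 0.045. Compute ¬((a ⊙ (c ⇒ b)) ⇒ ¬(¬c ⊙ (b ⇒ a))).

0.872

c ⇒ b = min(1, 1 − 0.045 + 0.868) = min(1, 1.823) = 1.000
a ⊙ (c ⇒ b) = max(0, 0.917 + 1.000 − 1) = max(0, 0.917) = 0.917
¬c = 1 − 0.045 = 0.955
b ⇒ a = min(1, 1 − 0.868 + 0.917) = min(1, 1.049) = 1.000
¬c ⊙ (b ⇒ a) = max(0, 0.955 + 1.000 − 1) = max(0, 0.955) = 0.955
¬(¬c ⊙ (b ⇒ a)) = 1 − 0.955 = 0.045
(a ⊙ (c ⇒ b)) ⇒ ¬(¬c ⊙ (b ⇒ a)) = min(1, 1 − 0.917 + 0.045) = min(1, 0.128) = 0.128
¬((a ⊙ (c ⇒ b)) ⇒ ¬(¬c ⊙ (b ⇒ a))) = 1 − 0.128 = 0.872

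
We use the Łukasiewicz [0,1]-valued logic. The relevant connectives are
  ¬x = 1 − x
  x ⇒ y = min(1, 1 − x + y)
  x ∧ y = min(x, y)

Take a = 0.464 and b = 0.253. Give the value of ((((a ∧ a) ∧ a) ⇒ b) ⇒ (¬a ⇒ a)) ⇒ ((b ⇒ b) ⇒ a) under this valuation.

0.464

a ∧ a = min(0.464, 0.464) = 0.464
(a ∧ a) ∧ a = min(0.464, 0.464) = 0.464
((a ∧ a) ∧ a) ⇒ b = min(1, 1 − 0.464 + 0.253) = min(1, 0.789) = 0.789
¬a = 1 − 0.464 = 0.536
¬a ⇒ a = min(1, 1 − 0.536 + 0.464) = min(1, 0.928) = 0.928
(((a ∧ a) ∧ a) ⇒ b) ⇒ (¬a ⇒ a) = min(1, 1 − 0.789 + 0.928) = min(1, 1.139) = 1.000
b ⇒ b = min(1, 1 − 0.253 + 0.253) = min(1, 1.000) = 1.000
(b ⇒ b) ⇒ a = min(1, 1 − 1.000 + 0.464) = min(1, 0.464) = 0.464
((((a ∧ a) ∧ a) ⇒ b) ⇒ (¬a ⇒ a)) ⇒ ((b ⇒ b) ⇒ a) = min(1, 1 − 1.000 + 0.464) = min(1, 0.464) = 0.464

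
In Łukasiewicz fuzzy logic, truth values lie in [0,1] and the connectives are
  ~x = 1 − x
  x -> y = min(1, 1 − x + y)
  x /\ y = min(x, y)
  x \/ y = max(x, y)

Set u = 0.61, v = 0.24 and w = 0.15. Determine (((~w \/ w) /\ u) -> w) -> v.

~w = 1 − 0.15 = 0.85
~w \/ w = max(0.85, 0.15) = 0.85
(~w \/ w) /\ u = min(0.85, 0.61) = 0.61
((~w \/ w) /\ u) -> w = min(1, 1 − 0.61 + 0.15) = min(1, 0.54) = 0.54
(((~w \/ w) /\ u) -> w) -> v = min(1, 1 − 0.54 + 0.24) = min(1, 0.70) = 0.70

0.70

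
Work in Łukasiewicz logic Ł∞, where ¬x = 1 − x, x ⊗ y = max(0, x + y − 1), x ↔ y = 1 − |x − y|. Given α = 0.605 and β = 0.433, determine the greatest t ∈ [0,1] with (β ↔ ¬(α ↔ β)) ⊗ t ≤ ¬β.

0.828

α ↔ β = 1 − |0.605 − 0.433| = 1 − 0.172 = 0.828
¬(α ↔ β) = 1 − 0.828 = 0.172
β ↔ ¬(α ↔ β) = 1 − |0.433 − 0.172| = 1 − 0.261 = 0.739
So the left factor is β ↔ ¬(α ↔ β) = 0.739.
¬β = 1 − 0.433 = 0.567
So the right-hand bound is ¬β = 0.567.
The residuum of the Łukasiewicz t-norm gives the supremum: min(1, 1 − 0.739 + 0.567).
1 − 0.739 + 0.567 = 0.828, so t = min(1, 0.828) = 0.828.
Check: 0.739 ⊗ 0.828 = max(0, 0.567) = 0.567 ≤ 0.567.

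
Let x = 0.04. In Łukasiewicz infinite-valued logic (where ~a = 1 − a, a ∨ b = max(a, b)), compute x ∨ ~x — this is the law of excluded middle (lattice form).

0.96

~x = 1 − 0.04 = 0.96
x ∨ ~x = max(0.04, 0.96) = 0.96
(The value 0.96 < 1 shows this instance is not satisfied; not a Ł∞-tautology — its value is max(a, 1−a).)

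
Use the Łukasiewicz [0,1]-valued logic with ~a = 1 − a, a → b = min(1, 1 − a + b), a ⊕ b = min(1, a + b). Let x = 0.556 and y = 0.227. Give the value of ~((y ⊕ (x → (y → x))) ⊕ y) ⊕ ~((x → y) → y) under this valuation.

0.444

y → x = min(1, 1 − 0.227 + 0.556) = min(1, 1.329) = 1.000
x → (y → x) = min(1, 1 − 0.556 + 1.000) = min(1, 1.444) = 1.000
y ⊕ (x → (y → x)) = min(1, 0.227 + 1.000) = min(1, 1.227) = 1.000
(y ⊕ (x → (y → x))) ⊕ y = min(1, 1.000 + 0.227) = min(1, 1.227) = 1.000
~((y ⊕ (x → (y → x))) ⊕ y) = 1 − 1.000 = 0.000
x → y = min(1, 1 − 0.556 + 0.227) = min(1, 0.671) = 0.671
(x → y) → y = min(1, 1 − 0.671 + 0.227) = min(1, 0.556) = 0.556
~((x → y) → y) = 1 − 0.556 = 0.444
~((y ⊕ (x → (y → x))) ⊕ y) ⊕ ~((x → y) → y) = min(1, 0.000 + 0.444) = min(1, 0.444) = 0.444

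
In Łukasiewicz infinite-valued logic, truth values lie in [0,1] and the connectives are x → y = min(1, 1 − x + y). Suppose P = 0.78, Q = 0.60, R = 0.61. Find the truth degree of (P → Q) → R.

P → Q = min(1, 1 − 0.78 + 0.60) = min(1, 0.82) = 0.82
(P → Q) → R = min(1, 1 − 0.82 + 0.61) = min(1, 0.79) = 0.79

0.79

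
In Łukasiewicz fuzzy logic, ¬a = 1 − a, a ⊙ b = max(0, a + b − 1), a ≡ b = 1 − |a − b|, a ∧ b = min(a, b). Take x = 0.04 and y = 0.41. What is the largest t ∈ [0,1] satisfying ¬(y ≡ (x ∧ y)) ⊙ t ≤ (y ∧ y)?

x ∧ y = min(0.04, 0.41) = 0.04
y ≡ (x ∧ y) = 1 − |0.41 − 0.04| = 1 − 0.37 = 0.63
¬(y ≡ (x ∧ y)) = 1 − 0.63 = 0.37
So the left factor is ¬(y ≡ (x ∧ y)) = 0.37.
y ∧ y = min(0.41, 0.41) = 0.41
So the right-hand bound is y ∧ y = 0.41.
The residuum of the Łukasiewicz t-norm gives the supremum: min(1, 1 − 0.37 + 0.41).
1 − 0.37 + 0.41 = 1.04, so t = min(1, 1.04) = 1.00.
Check: 0.37 ⊙ 1.00 = max(0, 0.37) = 0.37 ≤ 0.41.

1.00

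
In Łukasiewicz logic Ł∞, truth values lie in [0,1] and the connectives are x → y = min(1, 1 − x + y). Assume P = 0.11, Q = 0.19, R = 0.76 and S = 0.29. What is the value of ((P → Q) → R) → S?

P → Q = min(1, 1 − 0.11 + 0.19) = min(1, 1.08) = 1.00
(P → Q) → R = min(1, 1 − 1.00 + 0.76) = min(1, 0.76) = 0.76
((P → Q) → R) → S = min(1, 1 − 0.76 + 0.29) = min(1, 0.53) = 0.53

0.53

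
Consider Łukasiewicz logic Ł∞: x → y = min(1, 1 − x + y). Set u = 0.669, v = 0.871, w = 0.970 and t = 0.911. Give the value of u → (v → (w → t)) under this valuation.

w → t = min(1, 1 − 0.970 + 0.911) = min(1, 0.941) = 0.941
v → (w → t) = min(1, 1 − 0.871 + 0.941) = min(1, 1.070) = 1.000
u → (v → (w → t)) = min(1, 1 − 0.669 + 1.000) = min(1, 1.331) = 1.000

1.000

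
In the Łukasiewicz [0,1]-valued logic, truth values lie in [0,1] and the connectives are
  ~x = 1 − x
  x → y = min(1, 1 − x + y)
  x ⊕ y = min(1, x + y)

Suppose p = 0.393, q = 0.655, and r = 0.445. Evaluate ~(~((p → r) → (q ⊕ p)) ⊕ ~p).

p → r = min(1, 1 − 0.393 + 0.445) = min(1, 1.052) = 1.000
q ⊕ p = min(1, 0.655 + 0.393) = min(1, 1.048) = 1.000
(p → r) → (q ⊕ p) = min(1, 1 − 1.000 + 1.000) = min(1, 1.000) = 1.000
~((p → r) → (q ⊕ p)) = 1 − 1.000 = 0.000
~p = 1 − 0.393 = 0.607
~((p → r) → (q ⊕ p)) ⊕ ~p = min(1, 0.000 + 0.607) = min(1, 0.607) = 0.607
~(~((p → r) → (q ⊕ p)) ⊕ ~p) = 1 − 0.607 = 0.393

0.393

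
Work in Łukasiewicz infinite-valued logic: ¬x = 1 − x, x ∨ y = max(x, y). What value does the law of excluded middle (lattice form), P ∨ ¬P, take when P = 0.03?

0.97

¬P = 1 − 0.03 = 0.97
P ∨ ¬P = max(0.03, 0.97) = 0.97
(The value 0.97 < 1 shows this instance is not satisfied; not a Ł∞-tautology — its value is max(a, 1−a).)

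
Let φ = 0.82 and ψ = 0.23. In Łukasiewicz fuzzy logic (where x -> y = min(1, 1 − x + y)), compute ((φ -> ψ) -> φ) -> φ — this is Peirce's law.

φ -> ψ = min(1, 1 − 0.82 + 0.23) = min(1, 0.41) = 0.41
(φ -> ψ) -> φ = min(1, 1 − 0.41 + 0.82) = min(1, 1.41) = 1.00
((φ -> ψ) -> φ) -> φ = min(1, 1 − 1.00 + 0.82) = min(1, 0.82) = 0.82
(The value 0.82 < 1 shows this instance is not satisfied; not a Ł∞-tautology in general.)

0.82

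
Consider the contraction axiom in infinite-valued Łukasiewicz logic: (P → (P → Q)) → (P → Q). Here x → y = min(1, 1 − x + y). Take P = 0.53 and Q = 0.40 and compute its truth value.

0.87

P → Q = min(1, 1 − 0.53 + 0.40) = min(1, 0.87) = 0.87
P → (P → Q) = min(1, 1 − 0.53 + 0.87) = min(1, 1.34) = 1.00
(P → (P → Q)) → (P → Q) = min(1, 1 − 1.00 + 0.87) = min(1, 0.87) = 0.87
(The value 0.87 < 1 shows this instance is not satisfied; fails in Ł∞ (the t-norm is not idempotent).)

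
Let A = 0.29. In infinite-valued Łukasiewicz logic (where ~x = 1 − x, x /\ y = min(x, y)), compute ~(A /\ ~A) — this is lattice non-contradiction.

0.71

~A = 1 − 0.29 = 0.71
A /\ ~A = min(0.29, 0.71) = 0.29
~(A /\ ~A) = 1 − 0.29 = 0.71
(The value 0.71 < 1 shows this instance is not satisfied; not a Ł∞-tautology — its value is 1 − min(a, 1−a).)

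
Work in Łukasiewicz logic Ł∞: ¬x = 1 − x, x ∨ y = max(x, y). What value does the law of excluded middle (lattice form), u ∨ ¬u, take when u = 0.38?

0.62

¬u = 1 − 0.38 = 0.62
u ∨ ¬u = max(0.38, 0.62) = 0.62
(The value 0.62 < 1 shows this instance is not satisfied; not a Ł∞-tautology — its value is max(a, 1−a).)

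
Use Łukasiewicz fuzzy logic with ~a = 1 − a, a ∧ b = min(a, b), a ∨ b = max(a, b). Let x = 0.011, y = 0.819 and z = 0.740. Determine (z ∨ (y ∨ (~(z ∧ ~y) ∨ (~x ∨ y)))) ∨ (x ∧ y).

0.989

~y = 1 − 0.819 = 0.181
z ∧ ~y = min(0.740, 0.181) = 0.181
~(z ∧ ~y) = 1 − 0.181 = 0.819
~x = 1 − 0.011 = 0.989
~x ∨ y = max(0.989, 0.819) = 0.989
~(z ∧ ~y) ∨ (~x ∨ y) = max(0.819, 0.989) = 0.989
y ∨ (~(z ∧ ~y) ∨ (~x ∨ y)) = max(0.819, 0.989) = 0.989
z ∨ (y ∨ (~(z ∧ ~y) ∨ (~x ∨ y))) = max(0.740, 0.989) = 0.989
x ∧ y = min(0.011, 0.819) = 0.011
(z ∨ (y ∨ (~(z ∧ ~y) ∨ (~x ∨ y)))) ∨ (x ∧ y) = max(0.989, 0.011) = 0.989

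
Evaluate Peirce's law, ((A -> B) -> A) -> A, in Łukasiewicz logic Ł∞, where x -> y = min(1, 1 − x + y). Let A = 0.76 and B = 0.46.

0.76

A -> B = min(1, 1 − 0.76 + 0.46) = min(1, 0.70) = 0.70
(A -> B) -> A = min(1, 1 − 0.70 + 0.76) = min(1, 1.06) = 1.00
((A -> B) -> A) -> A = min(1, 1 − 1.00 + 0.76) = min(1, 0.76) = 0.76
(The value 0.76 < 1 shows this instance is not satisfied; not a Ł∞-tautology in general.)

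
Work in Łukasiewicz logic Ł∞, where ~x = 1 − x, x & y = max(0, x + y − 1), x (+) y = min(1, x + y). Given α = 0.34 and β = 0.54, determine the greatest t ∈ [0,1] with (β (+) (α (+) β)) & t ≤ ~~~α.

α (+) β = min(1, 0.34 + 0.54) = min(1, 0.88) = 0.88
β (+) (α (+) β) = min(1, 0.54 + 0.88) = min(1, 1.42) = 1.00
So the left factor is β (+) (α (+) β) = 1.00.
~α = 1 − 0.34 = 0.66
~~α = 1 − 0.66 = 0.34
~~~α = 1 − 0.34 = 0.66
So the right-hand bound is ~~~α = 0.66.
The residuum of the Łukasiewicz t-norm gives the supremum: min(1, 1 − 1.00 + 0.66).
1 − 1.00 + 0.66 = 0.66, so t = min(1, 0.66) = 0.66.
Check: 1.00 & 0.66 = max(0, 0.66) = 0.66 ≤ 0.66.

0.66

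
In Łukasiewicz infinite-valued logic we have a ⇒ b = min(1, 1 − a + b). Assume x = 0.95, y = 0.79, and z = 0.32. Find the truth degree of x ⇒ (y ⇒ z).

0.58

y ⇒ z = min(1, 1 − 0.79 + 0.32) = min(1, 0.53) = 0.53
x ⇒ (y ⇒ z) = min(1, 1 − 0.95 + 0.53) = min(1, 0.58) = 0.58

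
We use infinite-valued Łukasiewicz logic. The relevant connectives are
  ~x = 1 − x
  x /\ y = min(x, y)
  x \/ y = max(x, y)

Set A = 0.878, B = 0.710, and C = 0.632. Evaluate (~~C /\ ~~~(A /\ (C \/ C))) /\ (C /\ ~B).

0.290

~C = 1 − 0.632 = 0.368
~~C = 1 − 0.368 = 0.632
C \/ C = max(0.632, 0.632) = 0.632
A /\ (C \/ C) = min(0.878, 0.632) = 0.632
~(A /\ (C \/ C)) = 1 − 0.632 = 0.368
~~(A /\ (C \/ C)) = 1 − 0.368 = 0.632
~~~(A /\ (C \/ C)) = 1 − 0.632 = 0.368
~~C /\ ~~~(A /\ (C \/ C)) = min(0.632, 0.368) = 0.368
~B = 1 − 0.710 = 0.290
C /\ ~B = min(0.632, 0.290) = 0.290
(~~C /\ ~~~(A /\ (C \/ C))) /\ (C /\ ~B) = min(0.368, 0.290) = 0.290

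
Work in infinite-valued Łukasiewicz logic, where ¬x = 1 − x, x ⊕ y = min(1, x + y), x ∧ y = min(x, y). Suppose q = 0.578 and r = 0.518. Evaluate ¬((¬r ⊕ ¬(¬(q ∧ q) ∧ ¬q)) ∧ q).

¬r = 1 − 0.518 = 0.482
q ∧ q = min(0.578, 0.578) = 0.578
¬(q ∧ q) = 1 − 0.578 = 0.422
¬q = 1 − 0.578 = 0.422
¬(q ∧ q) ∧ ¬q = min(0.422, 0.422) = 0.422
¬(¬(q ∧ q) ∧ ¬q) = 1 − 0.422 = 0.578
¬r ⊕ ¬(¬(q ∧ q) ∧ ¬q) = min(1, 0.482 + 0.578) = min(1, 1.060) = 1.000
(¬r ⊕ ¬(¬(q ∧ q) ∧ ¬q)) ∧ q = min(1.000, 0.578) = 0.578
¬((¬r ⊕ ¬(¬(q ∧ q) ∧ ¬q)) ∧ q) = 1 − 0.578 = 0.422

0.422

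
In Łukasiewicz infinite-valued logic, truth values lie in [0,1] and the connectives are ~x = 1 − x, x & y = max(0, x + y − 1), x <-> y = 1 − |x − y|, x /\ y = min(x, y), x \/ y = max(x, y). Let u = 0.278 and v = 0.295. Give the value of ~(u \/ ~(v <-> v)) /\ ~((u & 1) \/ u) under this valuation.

0.722

v <-> v = 1 − |0.295 − 0.295| = 1 − 0.000 = 1.000
~(v <-> v) = 1 − 1.000 = 0.000
u \/ ~(v <-> v) = max(0.278, 0.000) = 0.278
~(u \/ ~(v <-> v)) = 1 − 0.278 = 0.722
u & 1 = max(0, 0.278 + 1.000 − 1) = max(0, 0.278) = 0.278
(u & 1) \/ u = max(0.278, 0.278) = 0.278
~((u & 1) \/ u) = 1 − 0.278 = 0.722
~(u \/ ~(v <-> v)) /\ ~((u & 1) \/ u) = min(0.722, 0.722) = 0.722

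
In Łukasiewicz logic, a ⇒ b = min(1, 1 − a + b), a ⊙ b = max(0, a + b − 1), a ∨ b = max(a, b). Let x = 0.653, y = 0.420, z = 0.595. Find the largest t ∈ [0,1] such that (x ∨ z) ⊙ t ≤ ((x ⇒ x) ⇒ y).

x ∨ z = max(0.653, 0.595) = 0.653
So the left factor is x ∨ z = 0.653.
x ⇒ x = min(1, 1 − 0.653 + 0.653) = min(1, 1.000) = 1.000
(x ⇒ x) ⇒ y = min(1, 1 − 1.000 + 0.420) = min(1, 0.420) = 0.420
So the right-hand bound is (x ⇒ x) ⇒ y = 0.420.
The residuum of the Łukasiewicz t-norm gives the supremum: min(1, 1 − 0.653 + 0.420).
1 − 0.653 + 0.420 = 0.767, so t = min(1, 0.767) = 0.767.
Check: 0.653 ⊙ 0.767 = max(0, 0.420) = 0.420 ≤ 0.420.

0.767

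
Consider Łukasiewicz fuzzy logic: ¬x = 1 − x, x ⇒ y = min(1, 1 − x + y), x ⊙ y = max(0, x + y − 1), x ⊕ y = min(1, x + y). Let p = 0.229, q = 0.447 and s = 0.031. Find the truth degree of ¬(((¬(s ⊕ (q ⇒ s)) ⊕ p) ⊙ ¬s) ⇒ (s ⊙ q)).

0.583

q ⇒ s = min(1, 1 − 0.447 + 0.031) = min(1, 0.584) = 0.584
s ⊕ (q ⇒ s) = min(1, 0.031 + 0.584) = min(1, 0.615) = 0.615
¬(s ⊕ (q ⇒ s)) = 1 − 0.615 = 0.385
¬(s ⊕ (q ⇒ s)) ⊕ p = min(1, 0.385 + 0.229) = min(1, 0.614) = 0.614
¬s = 1 − 0.031 = 0.969
(¬(s ⊕ (q ⇒ s)) ⊕ p) ⊙ ¬s = max(0, 0.614 + 0.969 − 1) = max(0, 0.583) = 0.583
s ⊙ q = max(0, 0.031 + 0.447 − 1) = max(0, -0.522) = 0.000
((¬(s ⊕ (q ⇒ s)) ⊕ p) ⊙ ¬s) ⇒ (s ⊙ q) = min(1, 1 − 0.583 + 0.000) = min(1, 0.417) = 0.417
¬(((¬(s ⊕ (q ⇒ s)) ⊕ p) ⊙ ¬s) ⇒ (s ⊙ q)) = 1 − 0.417 = 0.583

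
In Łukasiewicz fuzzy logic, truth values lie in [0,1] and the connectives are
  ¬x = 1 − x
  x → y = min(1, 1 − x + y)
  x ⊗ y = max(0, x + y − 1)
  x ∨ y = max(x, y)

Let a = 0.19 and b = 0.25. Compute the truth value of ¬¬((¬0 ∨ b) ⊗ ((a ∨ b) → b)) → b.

0.25

¬0 = 1 − 0.00 = 1.00
¬0 ∨ b = max(1.00, 0.25) = 1.00
a ∨ b = max(0.19, 0.25) = 0.25
(a ∨ b) → b = min(1, 1 − 0.25 + 0.25) = min(1, 1.00) = 1.00
(¬0 ∨ b) ⊗ ((a ∨ b) → b) = max(0, 1.00 + 1.00 − 1) = max(0, 1.00) = 1.00
¬((¬0 ∨ b) ⊗ ((a ∨ b) → b)) = 1 − 1.00 = 0.00
¬¬((¬0 ∨ b) ⊗ ((a ∨ b) → b)) = 1 − 0.00 = 1.00
¬¬((¬0 ∨ b) ⊗ ((a ∨ b) → b)) → b = min(1, 1 − 1.00 + 0.25) = min(1, 0.25) = 0.25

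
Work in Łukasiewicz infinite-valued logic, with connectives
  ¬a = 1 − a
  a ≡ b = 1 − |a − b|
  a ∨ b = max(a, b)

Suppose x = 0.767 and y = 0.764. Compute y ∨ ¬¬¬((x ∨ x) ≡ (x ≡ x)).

x ∨ x = max(0.767, 0.767) = 0.767
x ≡ x = 1 − |0.767 − 0.767| = 1 − 0.000 = 1.000
(x ∨ x) ≡ (x ≡ x) = 1 − |0.767 − 1.000| = 1 − 0.233 = 0.767
¬((x ∨ x) ≡ (x ≡ x)) = 1 − 0.767 = 0.233
¬¬((x ∨ x) ≡ (x ≡ x)) = 1 − 0.233 = 0.767
¬¬¬((x ∨ x) ≡ (x ≡ x)) = 1 − 0.767 = 0.233
y ∨ ¬¬¬((x ∨ x) ≡ (x ≡ x)) = max(0.764, 0.233) = 0.764

0.764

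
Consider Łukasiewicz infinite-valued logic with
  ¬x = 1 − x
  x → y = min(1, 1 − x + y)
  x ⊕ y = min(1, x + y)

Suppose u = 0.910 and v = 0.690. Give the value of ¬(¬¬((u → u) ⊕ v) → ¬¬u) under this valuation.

0.090

u → u = min(1, 1 − 0.910 + 0.910) = min(1, 1.000) = 1.000
(u → u) ⊕ v = min(1, 1.000 + 0.690) = min(1, 1.690) = 1.000
¬((u → u) ⊕ v) = 1 − 1.000 = 0.000
¬¬((u → u) ⊕ v) = 1 − 0.000 = 1.000
¬u = 1 − 0.910 = 0.090
¬¬u = 1 − 0.090 = 0.910
¬¬((u → u) ⊕ v) → ¬¬u = min(1, 1 − 1.000 + 0.910) = min(1, 0.910) = 0.910
¬(¬¬((u → u) ⊕ v) → ¬¬u) = 1 − 0.910 = 0.090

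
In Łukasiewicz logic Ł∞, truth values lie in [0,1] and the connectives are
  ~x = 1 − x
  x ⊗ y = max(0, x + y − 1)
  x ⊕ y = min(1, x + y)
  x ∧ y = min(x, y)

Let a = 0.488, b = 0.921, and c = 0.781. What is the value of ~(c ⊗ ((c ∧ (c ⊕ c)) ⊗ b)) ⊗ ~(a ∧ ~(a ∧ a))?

c ⊕ c = min(1, 0.781 + 0.781) = min(1, 1.562) = 1.000
c ∧ (c ⊕ c) = min(0.781, 1.000) = 0.781
(c ∧ (c ⊕ c)) ⊗ b = max(0, 0.781 + 0.921 − 1) = max(0, 0.702) = 0.702
c ⊗ ((c ∧ (c ⊕ c)) ⊗ b) = max(0, 0.781 + 0.702 − 1) = max(0, 0.483) = 0.483
~(c ⊗ ((c ∧ (c ⊕ c)) ⊗ b)) = 1 − 0.483 = 0.517
a ∧ a = min(0.488, 0.488) = 0.488
~(a ∧ a) = 1 − 0.488 = 0.512
a ∧ ~(a ∧ a) = min(0.488, 0.512) = 0.488
~(a ∧ ~(a ∧ a)) = 1 − 0.488 = 0.512
~(c ⊗ ((c ∧ (c ⊕ c)) ⊗ b)) ⊗ ~(a ∧ ~(a ∧ a)) = max(0, 0.517 + 0.512 − 1) = max(0, 0.029) = 0.029

0.029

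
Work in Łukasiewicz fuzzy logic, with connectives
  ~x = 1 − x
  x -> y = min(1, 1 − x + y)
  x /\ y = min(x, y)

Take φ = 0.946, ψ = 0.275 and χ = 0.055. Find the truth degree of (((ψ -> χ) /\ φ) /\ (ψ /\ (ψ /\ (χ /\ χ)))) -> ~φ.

ψ -> χ = min(1, 1 − 0.275 + 0.055) = min(1, 0.780) = 0.780
(ψ -> χ) /\ φ = min(0.780, 0.946) = 0.780
χ /\ χ = min(0.055, 0.055) = 0.055
ψ /\ (χ /\ χ) = min(0.275, 0.055) = 0.055
ψ /\ (ψ /\ (χ /\ χ)) = min(0.275, 0.055) = 0.055
((ψ -> χ) /\ φ) /\ (ψ /\ (ψ /\ (χ /\ χ))) = min(0.780, 0.055) = 0.055
~φ = 1 − 0.946 = 0.054
(((ψ -> χ) /\ φ) /\ (ψ /\ (ψ /\ (χ /\ χ)))) -> ~φ = min(1, 1 − 0.055 + 0.054) = min(1, 0.999) = 0.999

0.999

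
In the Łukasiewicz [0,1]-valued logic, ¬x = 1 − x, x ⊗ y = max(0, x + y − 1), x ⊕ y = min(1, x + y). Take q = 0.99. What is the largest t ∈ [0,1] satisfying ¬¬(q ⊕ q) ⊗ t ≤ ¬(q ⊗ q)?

q ⊕ q = min(1, 0.99 + 0.99) = min(1, 1.98) = 1.00
¬(q ⊕ q) = 1 − 1.00 = 0.00
¬¬(q ⊕ q) = 1 − 0.00 = 1.00
So the left factor is ¬¬(q ⊕ q) = 1.00.
q ⊗ q = max(0, 0.99 + 0.99 − 1) = max(0, 0.98) = 0.98
¬(q ⊗ q) = 1 − 0.98 = 0.02
So the right-hand bound is ¬(q ⊗ q) = 0.02.
The residuum of the Łukasiewicz t-norm gives the supremum: min(1, 1 − 1.00 + 0.02).
1 − 1.00 + 0.02 = 0.02, so t = min(1, 0.02) = 0.02.
Check: 1.00 ⊗ 0.02 = max(0, 0.02) = 0.02 ≤ 0.02.

0.02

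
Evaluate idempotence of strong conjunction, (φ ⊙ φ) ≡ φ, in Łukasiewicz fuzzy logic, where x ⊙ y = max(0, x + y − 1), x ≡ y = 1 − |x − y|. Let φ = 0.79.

φ ⊙ φ = max(0, 0.79 + 0.79 − 1) = max(0, 0.58) = 0.58
(φ ⊙ φ) ≡ φ = 1 − |0.58 − 0.79| = 1 − 0.21 = 0.79
(The value 0.79 < 1 shows this instance is not satisfied; fails in Ł∞ since a ⊗ a = max(0, 2a−1) ≠ a in general.)

0.79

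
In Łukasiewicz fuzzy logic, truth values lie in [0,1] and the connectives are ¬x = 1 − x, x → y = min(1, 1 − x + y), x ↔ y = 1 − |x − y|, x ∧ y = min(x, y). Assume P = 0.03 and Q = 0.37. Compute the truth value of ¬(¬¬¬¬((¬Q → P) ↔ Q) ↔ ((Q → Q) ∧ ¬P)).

¬Q = 1 − 0.37 = 0.63
¬Q → P = min(1, 1 − 0.63 + 0.03) = min(1, 0.40) = 0.40
(¬Q → P) ↔ Q = 1 − |0.40 − 0.37| = 1 − 0.03 = 0.97
¬((¬Q → P) ↔ Q) = 1 − 0.97 = 0.03
¬¬((¬Q → P) ↔ Q) = 1 − 0.03 = 0.97
¬¬¬((¬Q → P) ↔ Q) = 1 − 0.97 = 0.03
¬¬¬¬((¬Q → P) ↔ Q) = 1 − 0.03 = 0.97
Q → Q = min(1, 1 − 0.37 + 0.37) = min(1, 1.00) = 1.00
¬P = 1 − 0.03 = 0.97
(Q → Q) ∧ ¬P = min(1.00, 0.97) = 0.97
¬¬¬¬((¬Q → P) ↔ Q) ↔ ((Q → Q) ∧ ¬P) = 1 − |0.97 − 0.97| = 1 − 0.00 = 1.00
¬(¬¬¬¬((¬Q → P) ↔ Q) ↔ ((Q → Q) ∧ ¬P)) = 1 − 1.00 = 0.00

0.00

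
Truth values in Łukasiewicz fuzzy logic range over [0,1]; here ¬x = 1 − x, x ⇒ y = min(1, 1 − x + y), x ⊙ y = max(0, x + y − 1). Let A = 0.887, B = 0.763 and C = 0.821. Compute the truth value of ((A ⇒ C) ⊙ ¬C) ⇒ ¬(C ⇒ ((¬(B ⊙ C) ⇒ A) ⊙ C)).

0.887

A ⇒ C = min(1, 1 − 0.887 + 0.821) = min(1, 0.934) = 0.934
¬C = 1 − 0.821 = 0.179
(A ⇒ C) ⊙ ¬C = max(0, 0.934 + 0.179 − 1) = max(0, 0.113) = 0.113
B ⊙ C = max(0, 0.763 + 0.821 − 1) = max(0, 0.584) = 0.584
¬(B ⊙ C) = 1 − 0.584 = 0.416
¬(B ⊙ C) ⇒ A = min(1, 1 − 0.416 + 0.887) = min(1, 1.471) = 1.000
(¬(B ⊙ C) ⇒ A) ⊙ C = max(0, 1.000 + 0.821 − 1) = max(0, 0.821) = 0.821
C ⇒ ((¬(B ⊙ C) ⇒ A) ⊙ C) = min(1, 1 − 0.821 + 0.821) = min(1, 1.000) = 1.000
¬(C ⇒ ((¬(B ⊙ C) ⇒ A) ⊙ C)) = 1 − 1.000 = 0.000
((A ⇒ C) ⊙ ¬C) ⇒ ¬(C ⇒ ((¬(B ⊙ C) ⇒ A) ⊙ C)) = min(1, 1 − 0.113 + 0.000) = min(1, 0.887) = 0.887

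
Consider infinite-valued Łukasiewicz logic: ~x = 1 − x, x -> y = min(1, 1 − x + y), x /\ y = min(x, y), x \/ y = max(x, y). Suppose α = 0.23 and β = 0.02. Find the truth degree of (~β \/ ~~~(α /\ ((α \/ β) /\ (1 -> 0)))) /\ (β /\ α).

0.02

~β = 1 − 0.02 = 0.98
α \/ β = max(0.23, 0.02) = 0.23
1 -> 0 = min(1, 1 − 1.00 + 0.00) = min(1, 0.00) = 0.00
(α \/ β) /\ (1 -> 0) = min(0.23, 0.00) = 0.00
α /\ ((α \/ β) /\ (1 -> 0)) = min(0.23, 0.00) = 0.00
~(α /\ ((α \/ β) /\ (1 -> 0))) = 1 − 0.00 = 1.00
~~(α /\ ((α \/ β) /\ (1 -> 0))) = 1 − 1.00 = 0.00
~~~(α /\ ((α \/ β) /\ (1 -> 0))) = 1 − 0.00 = 1.00
~β \/ ~~~(α /\ ((α \/ β) /\ (1 -> 0))) = max(0.98, 1.00) = 1.00
β /\ α = min(0.02, 0.23) = 0.02
(~β \/ ~~~(α /\ ((α \/ β) /\ (1 -> 0)))) /\ (β /\ α) = min(1.00, 0.02) = 0.02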